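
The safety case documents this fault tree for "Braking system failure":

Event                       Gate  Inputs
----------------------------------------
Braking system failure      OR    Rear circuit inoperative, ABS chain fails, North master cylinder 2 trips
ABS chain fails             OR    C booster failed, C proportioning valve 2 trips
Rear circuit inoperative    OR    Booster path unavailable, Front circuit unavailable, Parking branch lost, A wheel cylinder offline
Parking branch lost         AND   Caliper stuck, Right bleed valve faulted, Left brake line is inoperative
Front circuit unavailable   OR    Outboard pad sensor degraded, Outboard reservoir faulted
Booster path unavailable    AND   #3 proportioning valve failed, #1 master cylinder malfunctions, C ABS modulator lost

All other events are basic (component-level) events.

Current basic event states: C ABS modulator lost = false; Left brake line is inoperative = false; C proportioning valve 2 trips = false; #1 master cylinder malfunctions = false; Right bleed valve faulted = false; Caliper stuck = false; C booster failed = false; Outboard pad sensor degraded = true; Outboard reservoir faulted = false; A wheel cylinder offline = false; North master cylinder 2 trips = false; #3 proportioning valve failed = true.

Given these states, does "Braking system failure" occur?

Booster path unavailable [AND]: #3 proportioning valve failed=occurs, #1 master cylinder malfunctions=not, C ABS modulator lost=not → not all inputs occur → does not occur.
Front circuit unavailable [OR]: Outboard pad sensor degraded=occurs, Outboard reservoir faulted=not → at least one input occurs → occurs.
Parking branch lost [AND]: Caliper stuck=not, Right bleed valve faulted=not, Left brake line is inoperative=not → not all inputs occur → does not occur.
Rear circuit inoperative [OR]: Booster path unavailable=not, Front circuit unavailable=occurs, Parking branch lost=not, A wheel cylinder offline=not → at least one input occurs → occurs.
ABS chain fails [OR]: C booster failed=not, C proportioning valve 2 trips=not → no input occurs → does not occur.
Braking system failure [OR]: Rear circuit inoperative=occurs, ABS chain fails=not, North master cylinder 2 trips=not → at least one input occurs → occurs.

Yes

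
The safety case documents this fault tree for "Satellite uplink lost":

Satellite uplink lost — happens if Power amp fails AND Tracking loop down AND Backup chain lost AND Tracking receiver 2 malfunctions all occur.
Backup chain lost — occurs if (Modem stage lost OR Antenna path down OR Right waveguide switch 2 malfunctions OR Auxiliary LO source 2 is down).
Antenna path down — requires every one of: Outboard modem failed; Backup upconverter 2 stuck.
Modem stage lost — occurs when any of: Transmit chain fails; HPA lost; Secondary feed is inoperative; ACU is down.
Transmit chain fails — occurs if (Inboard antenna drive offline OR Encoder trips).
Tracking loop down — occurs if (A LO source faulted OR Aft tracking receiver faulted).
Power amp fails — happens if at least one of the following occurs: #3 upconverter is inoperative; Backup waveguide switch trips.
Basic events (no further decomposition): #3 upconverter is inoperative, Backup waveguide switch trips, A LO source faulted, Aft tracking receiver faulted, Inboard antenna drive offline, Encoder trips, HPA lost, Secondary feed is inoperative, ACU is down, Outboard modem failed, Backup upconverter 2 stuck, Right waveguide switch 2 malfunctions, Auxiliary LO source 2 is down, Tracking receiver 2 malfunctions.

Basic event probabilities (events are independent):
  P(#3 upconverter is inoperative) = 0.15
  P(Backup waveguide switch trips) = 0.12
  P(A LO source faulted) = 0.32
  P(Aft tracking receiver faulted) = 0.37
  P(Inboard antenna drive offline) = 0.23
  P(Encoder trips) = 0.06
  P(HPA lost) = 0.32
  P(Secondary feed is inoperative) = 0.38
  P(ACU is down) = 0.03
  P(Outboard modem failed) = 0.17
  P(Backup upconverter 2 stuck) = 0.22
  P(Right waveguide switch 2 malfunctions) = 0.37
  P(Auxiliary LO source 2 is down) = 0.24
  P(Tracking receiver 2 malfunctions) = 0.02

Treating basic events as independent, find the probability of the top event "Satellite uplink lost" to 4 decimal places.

P(Power amp fails) [OR] = 1 − (1−0.15) × (1−0.12) = 0.252000
P(Tracking loop down) [OR] = 1 − (1−0.32) × (1−0.37) = 0.571600
P(Transmit chain fails) [OR] = 1 − (1−0.23) × (1−0.06) = 0.276200
P(Modem stage lost) [OR] = 1 − (1−0.276200) × (1−0.32) × (1−0.38) × (1−0.03) = 0.704001
P(Antenna path down) [AND] = 0.17 × 0.22 = 0.037400
P(Backup chain lost) [OR] = 1 − (1−0.704001) × (1−0.037400) × (1−0.37) × (1−0.24) = 0.863576
P(Satellite uplink lost) [AND] = 0.252000 × 0.571600 × 0.863576 × 0.02 = 0.002488
Rounded to 4 decimal places: P(Satellite uplink lost) ≈ 0.0025.

0.0025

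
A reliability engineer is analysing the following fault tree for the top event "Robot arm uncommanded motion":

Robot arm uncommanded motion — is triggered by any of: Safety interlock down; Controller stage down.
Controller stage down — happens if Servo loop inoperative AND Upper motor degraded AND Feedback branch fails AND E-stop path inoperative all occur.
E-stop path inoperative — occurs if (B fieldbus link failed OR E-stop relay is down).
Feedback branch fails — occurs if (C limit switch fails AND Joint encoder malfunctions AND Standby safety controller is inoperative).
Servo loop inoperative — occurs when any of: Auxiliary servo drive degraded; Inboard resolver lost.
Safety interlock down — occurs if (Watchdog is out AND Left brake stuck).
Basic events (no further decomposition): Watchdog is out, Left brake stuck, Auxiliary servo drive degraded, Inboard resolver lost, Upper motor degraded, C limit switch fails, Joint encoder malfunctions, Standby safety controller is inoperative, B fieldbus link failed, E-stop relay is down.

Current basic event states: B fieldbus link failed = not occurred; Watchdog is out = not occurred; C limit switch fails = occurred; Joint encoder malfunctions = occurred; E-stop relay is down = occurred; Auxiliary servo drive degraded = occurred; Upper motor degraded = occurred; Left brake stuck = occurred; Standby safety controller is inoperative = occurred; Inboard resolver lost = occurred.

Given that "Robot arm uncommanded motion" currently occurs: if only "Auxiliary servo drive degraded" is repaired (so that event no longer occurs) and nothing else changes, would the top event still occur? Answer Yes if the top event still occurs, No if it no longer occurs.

Yes

Counterfactual: set "Auxiliary servo drive degraded" to not occurred.
Safety interlock down [AND]: Watchdog is out=not, Left brake stuck=occurs → not all inputs occur → does not occur.
Servo loop inoperative [OR]: Auxiliary servo drive degraded=not, Inboard resolver lost=occurs → at least one input occurs → occurs.
Feedback branch fails [AND]: C limit switch fails=occurs, Joint encoder malfunctions=occurs, Standby safety controller is inoperative=occurs → all inputs occur → occurs.
E-stop path inoperative [OR]: B fieldbus link failed=not, E-stop relay is down=occurs → at least one input occurs → occurs.
Controller stage down [AND]: Servo loop inoperative=occurs, Upper motor degraded=occurs, Feedback branch fails=occurs, E-stop path inoperative=occurs → all inputs occur → occurs.
Robot arm uncommanded motion [OR]: Safety interlock down=not, Controller stage down=occurs → at least one input occurs → occurs.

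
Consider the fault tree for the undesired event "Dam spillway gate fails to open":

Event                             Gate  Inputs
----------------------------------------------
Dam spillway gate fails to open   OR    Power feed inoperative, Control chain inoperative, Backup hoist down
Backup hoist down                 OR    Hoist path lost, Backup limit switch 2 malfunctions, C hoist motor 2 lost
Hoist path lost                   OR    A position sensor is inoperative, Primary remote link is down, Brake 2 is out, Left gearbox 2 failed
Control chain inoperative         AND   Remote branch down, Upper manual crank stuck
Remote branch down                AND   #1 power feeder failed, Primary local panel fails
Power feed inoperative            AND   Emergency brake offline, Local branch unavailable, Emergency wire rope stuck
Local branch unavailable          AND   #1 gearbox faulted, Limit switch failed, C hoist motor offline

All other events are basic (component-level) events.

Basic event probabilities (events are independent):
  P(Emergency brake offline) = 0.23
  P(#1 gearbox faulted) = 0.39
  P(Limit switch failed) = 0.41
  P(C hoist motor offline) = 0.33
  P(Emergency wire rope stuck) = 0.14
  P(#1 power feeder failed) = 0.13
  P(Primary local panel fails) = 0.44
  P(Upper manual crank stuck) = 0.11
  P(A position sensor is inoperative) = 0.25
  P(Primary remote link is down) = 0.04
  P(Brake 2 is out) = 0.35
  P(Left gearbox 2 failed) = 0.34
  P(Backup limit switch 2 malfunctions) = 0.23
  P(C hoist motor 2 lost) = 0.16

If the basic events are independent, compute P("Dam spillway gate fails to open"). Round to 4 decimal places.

0.8018

P(Local branch unavailable) [AND] = 0.39 × 0.41 × 0.33 = 0.052767
P(Power feed inoperative) [AND] = 0.23 × 0.052767 × 0.14 = 0.001699
P(Remote branch down) [AND] = 0.13 × 0.44 = 0.057200
P(Control chain inoperative) [AND] = 0.057200 × 0.11 = 0.006292
P(Hoist path lost) [OR] = 1 − (1−0.25) × (1−0.04) × (1−0.35) × (1−0.34) = 0.691120
P(Backup hoist down) [OR] = 1 − (1−0.691120) × (1−0.23) × (1−0.16) = 0.800216
P(Dam spillway gate fails to open) [OR] = 1 − (1−0.001699) × (1−0.006292) × (1−0.800216) = 0.801810
Rounded to 4 decimal places: P(Dam spillway gate fails to open) ≈ 0.8018.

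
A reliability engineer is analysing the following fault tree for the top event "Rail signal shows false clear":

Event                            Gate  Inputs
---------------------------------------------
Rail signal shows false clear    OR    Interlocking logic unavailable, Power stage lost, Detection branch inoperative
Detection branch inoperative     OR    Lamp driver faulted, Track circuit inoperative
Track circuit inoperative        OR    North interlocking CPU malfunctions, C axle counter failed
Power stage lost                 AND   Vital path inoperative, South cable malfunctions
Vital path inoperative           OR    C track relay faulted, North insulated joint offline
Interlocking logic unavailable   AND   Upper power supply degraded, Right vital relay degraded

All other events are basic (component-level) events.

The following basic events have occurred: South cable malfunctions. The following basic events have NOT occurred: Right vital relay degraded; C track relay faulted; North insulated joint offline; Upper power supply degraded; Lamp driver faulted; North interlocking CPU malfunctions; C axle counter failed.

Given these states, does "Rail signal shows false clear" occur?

Interlocking logic unavailable [AND]: Upper power supply degraded=not, Right vital relay degraded=not → not all inputs occur → does not occur.
Vital path inoperative [OR]: C track relay faulted=not, North insulated joint offline=not → no input occurs → does not occur.
Power stage lost [AND]: Vital path inoperative=not, South cable malfunctions=occurs → not all inputs occur → does not occur.
Track circuit inoperative [OR]: North interlocking CPU malfunctions=not, C axle counter failed=not → no input occurs → does not occur.
Detection branch inoperative [OR]: Lamp driver faulted=not, Track circuit inoperative=not → no input occurs → does not occur.
Rail signal shows false clear [OR]: Interlocking logic unavailable=not, Power stage lost=not, Detection branch inoperative=not → no input occurs → does not occur.

No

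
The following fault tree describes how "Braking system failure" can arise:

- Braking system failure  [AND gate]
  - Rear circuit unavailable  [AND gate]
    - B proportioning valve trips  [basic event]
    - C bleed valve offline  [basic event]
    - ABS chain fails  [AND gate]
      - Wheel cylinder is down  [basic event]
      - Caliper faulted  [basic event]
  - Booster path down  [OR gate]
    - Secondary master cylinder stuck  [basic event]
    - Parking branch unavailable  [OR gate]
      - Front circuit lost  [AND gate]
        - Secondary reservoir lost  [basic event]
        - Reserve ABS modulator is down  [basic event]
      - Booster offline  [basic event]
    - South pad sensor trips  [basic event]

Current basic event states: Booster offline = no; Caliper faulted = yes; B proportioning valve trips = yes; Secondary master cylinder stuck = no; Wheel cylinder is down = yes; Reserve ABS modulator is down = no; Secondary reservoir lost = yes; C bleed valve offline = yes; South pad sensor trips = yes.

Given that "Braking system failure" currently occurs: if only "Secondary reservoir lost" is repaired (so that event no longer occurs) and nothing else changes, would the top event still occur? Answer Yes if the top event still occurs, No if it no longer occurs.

Counterfactual: set "Secondary reservoir lost" to not occurred.
ABS chain fails [AND]: Wheel cylinder is down=occurs, Caliper faulted=occurs → all inputs occur → occurs.
Rear circuit unavailable [AND]: B proportioning valve trips=occurs, C bleed valve offline=occurs, ABS chain fails=occurs → all inputs occur → occurs.
Front circuit lost [AND]: Secondary reservoir lost=not, Reserve ABS modulator is down=not → not all inputs occur → does not occur.
Parking branch unavailable [OR]: Front circuit lost=not, Booster offline=not → no input occurs → does not occur.
Booster path down [OR]: Secondary master cylinder stuck=not, Parking branch unavailable=not, South pad sensor trips=occurs → at least one input occurs → occurs.
Braking system failure [AND]: Rear circuit unavailable=occurs, Booster path down=occurs → all inputs occur → occurs.

Yes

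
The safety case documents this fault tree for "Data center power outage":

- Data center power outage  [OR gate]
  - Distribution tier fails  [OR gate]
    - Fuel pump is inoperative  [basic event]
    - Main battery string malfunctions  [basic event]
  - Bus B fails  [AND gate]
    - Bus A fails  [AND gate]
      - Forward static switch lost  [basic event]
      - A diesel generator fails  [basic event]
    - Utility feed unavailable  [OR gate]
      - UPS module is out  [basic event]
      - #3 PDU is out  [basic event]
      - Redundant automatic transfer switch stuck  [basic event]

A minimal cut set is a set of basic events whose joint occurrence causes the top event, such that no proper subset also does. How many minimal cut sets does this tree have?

5

Distribution tier fails [OR]: union of children's cut sets → 2 cut set(s).
Bus A fails [AND]: one cut set from each child combined → 1 × 1 = 1 cut set(s).
Utility feed unavailable [OR]: union of children's cut sets → 3 cut set(s).
Bus B fails [AND]: one cut set from each child combined → 1 × 3 = 3 cut set(s).
Data center power outage [OR]: union of children's cut sets → 5 cut set(s).
Minimal cut sets: {Fuel pump is inoperative}; {Main battery string malfunctions}; {A diesel generator fails, Forward static switch lost, UPS module is out}; {#3 PDU is out, A diesel generator fails, Forward static switch lost}; {A diesel generator fails, Forward static switch lost, Redundant automatic transfer switch stuck}.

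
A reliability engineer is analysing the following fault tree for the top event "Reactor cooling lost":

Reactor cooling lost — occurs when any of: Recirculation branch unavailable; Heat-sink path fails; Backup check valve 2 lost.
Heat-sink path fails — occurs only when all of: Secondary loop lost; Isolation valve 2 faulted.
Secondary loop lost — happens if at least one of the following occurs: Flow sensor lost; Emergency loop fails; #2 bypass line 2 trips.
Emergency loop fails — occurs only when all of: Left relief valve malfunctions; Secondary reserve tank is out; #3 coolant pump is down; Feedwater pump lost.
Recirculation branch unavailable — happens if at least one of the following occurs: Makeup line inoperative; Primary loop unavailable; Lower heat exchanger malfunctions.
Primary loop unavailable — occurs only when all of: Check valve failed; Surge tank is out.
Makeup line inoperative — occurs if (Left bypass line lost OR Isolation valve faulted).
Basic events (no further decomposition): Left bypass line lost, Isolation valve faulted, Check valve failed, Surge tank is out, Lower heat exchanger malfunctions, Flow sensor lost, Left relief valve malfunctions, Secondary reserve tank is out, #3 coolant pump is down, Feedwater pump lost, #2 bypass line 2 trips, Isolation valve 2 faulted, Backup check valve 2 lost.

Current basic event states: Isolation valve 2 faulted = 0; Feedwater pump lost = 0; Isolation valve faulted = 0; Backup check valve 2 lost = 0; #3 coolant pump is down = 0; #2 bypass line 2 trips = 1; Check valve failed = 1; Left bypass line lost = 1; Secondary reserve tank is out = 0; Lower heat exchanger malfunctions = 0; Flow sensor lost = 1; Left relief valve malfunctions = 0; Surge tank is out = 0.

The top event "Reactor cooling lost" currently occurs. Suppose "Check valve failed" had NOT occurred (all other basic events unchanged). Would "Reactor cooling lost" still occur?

Counterfactual: set "Check valve failed" to not occurred.
Makeup line inoperative [OR]: Left bypass line lost=occurs, Isolation valve faulted=not → at least one input occurs → occurs.
Primary loop unavailable [AND]: Check valve failed=not, Surge tank is out=not → not all inputs occur → does not occur.
Recirculation branch unavailable [OR]: Makeup line inoperative=occurs, Primary loop unavailable=not, Lower heat exchanger malfunctions=not → at least one input occurs → occurs.
Emergency loop fails [AND]: Left relief valve malfunctions=not, Secondary reserve tank is out=not, #3 coolant pump is down=not, Feedwater pump lost=not → not all inputs occur → does not occur.
Secondary loop lost [OR]: Flow sensor lost=occurs, Emergency loop fails=not, #2 bypass line 2 trips=occurs → at least one input occurs → occurs.
Heat-sink path fails [AND]: Secondary loop lost=occurs, Isolation valve 2 faulted=not → not all inputs occur → does not occur.
Reactor cooling lost [OR]: Recirculation branch unavailable=occurs, Heat-sink path fails=not, Backup check valve 2 lost=not → at least one input occurs → occurs.

Yes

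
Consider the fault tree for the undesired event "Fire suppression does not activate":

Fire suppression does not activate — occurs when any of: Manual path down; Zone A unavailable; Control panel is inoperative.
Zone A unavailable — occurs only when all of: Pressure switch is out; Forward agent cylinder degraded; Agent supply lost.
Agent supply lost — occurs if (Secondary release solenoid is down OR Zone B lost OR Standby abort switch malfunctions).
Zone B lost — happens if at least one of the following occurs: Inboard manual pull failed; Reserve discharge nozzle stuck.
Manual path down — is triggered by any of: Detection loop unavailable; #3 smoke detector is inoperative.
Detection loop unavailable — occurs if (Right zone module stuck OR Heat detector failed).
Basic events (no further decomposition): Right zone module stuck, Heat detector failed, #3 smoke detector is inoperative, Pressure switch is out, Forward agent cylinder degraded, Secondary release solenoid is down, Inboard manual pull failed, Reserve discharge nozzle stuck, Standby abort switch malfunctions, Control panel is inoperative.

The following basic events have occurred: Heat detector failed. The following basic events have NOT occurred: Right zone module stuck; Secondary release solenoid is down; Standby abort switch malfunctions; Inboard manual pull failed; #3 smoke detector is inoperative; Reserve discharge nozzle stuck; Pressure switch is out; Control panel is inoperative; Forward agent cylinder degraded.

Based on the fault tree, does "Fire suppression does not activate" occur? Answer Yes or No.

Detection loop unavailable [OR]: Right zone module stuck=not, Heat detector failed=occurs → at least one input occurs → occurs.
Manual path down [OR]: Detection loop unavailable=occurs, #3 smoke detector is inoperative=not → at least one input occurs → occurs.
Zone B lost [OR]: Inboard manual pull failed=not, Reserve discharge nozzle stuck=not → no input occurs → does not occur.
Agent supply lost [OR]: Secondary release solenoid is down=not, Zone B lost=not, Standby abort switch malfunctions=not → no input occurs → does not occur.
Zone A unavailable [AND]: Pressure switch is out=not, Forward agent cylinder degraded=not, Agent supply lost=not → not all inputs occur → does not occur.
Fire suppression does not activate [OR]: Manual path down=occurs, Zone A unavailable=not, Control panel is inoperative=not → at least one input occurs → occurs.

Yes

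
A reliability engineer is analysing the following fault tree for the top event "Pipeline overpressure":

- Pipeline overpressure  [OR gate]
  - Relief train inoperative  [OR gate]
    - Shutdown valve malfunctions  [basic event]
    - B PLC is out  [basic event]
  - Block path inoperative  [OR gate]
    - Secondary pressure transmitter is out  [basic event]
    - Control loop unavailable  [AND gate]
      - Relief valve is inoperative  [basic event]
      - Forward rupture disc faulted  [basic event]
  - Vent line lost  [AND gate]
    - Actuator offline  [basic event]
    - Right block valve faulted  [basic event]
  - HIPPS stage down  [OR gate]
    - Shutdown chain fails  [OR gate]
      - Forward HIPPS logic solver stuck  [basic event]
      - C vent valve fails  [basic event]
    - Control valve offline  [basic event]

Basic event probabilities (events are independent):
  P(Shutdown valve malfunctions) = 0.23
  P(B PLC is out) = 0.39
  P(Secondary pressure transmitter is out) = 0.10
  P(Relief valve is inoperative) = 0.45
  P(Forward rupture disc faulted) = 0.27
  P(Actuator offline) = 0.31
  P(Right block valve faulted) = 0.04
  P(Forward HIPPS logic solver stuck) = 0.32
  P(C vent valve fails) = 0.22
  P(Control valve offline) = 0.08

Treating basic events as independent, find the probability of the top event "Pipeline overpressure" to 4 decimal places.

P(Relief train inoperative) [OR] = 1 − (1−0.23) × (1−0.39) = 0.530300
P(Control loop unavailable) [AND] = 0.45 × 0.27 = 0.121500
P(Block path inoperative) [OR] = 1 − (1−0.10) × (1−0.121500) = 0.209350
P(Vent line lost) [AND] = 0.31 × 0.04 = 0.012400
P(Shutdown chain fails) [OR] = 1 − (1−0.32) × (1−0.22) = 0.469600
P(HIPPS stage down) [OR] = 1 − (1−0.469600) × (1−0.08) = 0.512032
P(Pipeline overpressure) [OR] = 1 − (1−0.530300) × (1−0.209350) × (1−0.012400) × (1−0.512032) = 0.821031
Rounded to 4 decimal places: P(Pipeline overpressure) ≈ 0.8210.

0.8210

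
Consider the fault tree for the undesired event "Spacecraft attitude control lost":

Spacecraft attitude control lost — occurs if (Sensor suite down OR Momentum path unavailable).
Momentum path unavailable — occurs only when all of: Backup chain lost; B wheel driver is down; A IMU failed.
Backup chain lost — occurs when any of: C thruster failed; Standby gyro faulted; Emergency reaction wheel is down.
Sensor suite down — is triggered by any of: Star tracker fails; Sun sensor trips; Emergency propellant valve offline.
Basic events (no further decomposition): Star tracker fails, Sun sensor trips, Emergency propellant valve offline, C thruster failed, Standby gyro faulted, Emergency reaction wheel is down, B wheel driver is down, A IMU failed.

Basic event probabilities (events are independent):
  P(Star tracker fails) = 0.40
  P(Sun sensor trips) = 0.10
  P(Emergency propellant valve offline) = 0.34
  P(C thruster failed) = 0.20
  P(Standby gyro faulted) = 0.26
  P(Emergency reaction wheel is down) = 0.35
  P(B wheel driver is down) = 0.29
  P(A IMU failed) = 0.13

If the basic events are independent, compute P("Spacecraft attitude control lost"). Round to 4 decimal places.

0.6519

P(Sensor suite down) [OR] = 1 − (1−0.40) × (1−0.10) × (1−0.34) = 0.643600
P(Backup chain lost) [OR] = 1 − (1−0.20) × (1−0.26) × (1−0.35) = 0.615200
P(Momentum path unavailable) [AND] = 0.615200 × 0.29 × 0.13 = 0.023193
P(Spacecraft attitude control lost) [OR] = 1 − (1−0.643600) × (1−0.023193) = 0.651866
Rounded to 4 decimal places: P(Spacecraft attitude control lost) ≈ 0.6519.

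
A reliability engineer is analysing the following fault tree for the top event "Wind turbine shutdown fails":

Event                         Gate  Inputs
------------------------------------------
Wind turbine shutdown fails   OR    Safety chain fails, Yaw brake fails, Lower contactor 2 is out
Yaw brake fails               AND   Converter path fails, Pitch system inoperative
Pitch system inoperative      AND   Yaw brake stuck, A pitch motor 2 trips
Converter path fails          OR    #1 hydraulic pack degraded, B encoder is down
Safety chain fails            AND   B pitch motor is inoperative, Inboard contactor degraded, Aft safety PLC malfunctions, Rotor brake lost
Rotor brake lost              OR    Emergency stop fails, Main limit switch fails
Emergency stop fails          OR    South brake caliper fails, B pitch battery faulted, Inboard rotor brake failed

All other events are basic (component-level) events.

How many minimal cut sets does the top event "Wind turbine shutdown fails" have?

Emergency stop fails [OR]: union of children's cut sets → 3 cut set(s).
Rotor brake lost [OR]: union of children's cut sets → 4 cut set(s).
Safety chain fails [AND]: one cut set from each child combined → 1 × 1 × 1 × 4 = 4 cut set(s).
Converter path fails [OR]: union of children's cut sets → 2 cut set(s).
Pitch system inoperative [AND]: one cut set from each child combined → 1 × 1 = 1 cut set(s).
Yaw brake fails [AND]: one cut set from each child combined → 2 × 1 = 2 cut set(s).
Wind turbine shutdown fails [OR]: union of children's cut sets → 7 cut set(s).
Minimal cut sets: {Aft safety PLC malfunctions, B pitch motor is inoperative, Inboard contactor degraded, South brake caliper fails}; {Aft safety PLC malfunctions, B pitch battery faulted, B pitch motor is inoperative, Inboard contactor degraded}; {Aft safety PLC malfunctions, B pitch motor is inoperative, Inboard contactor degraded, Inboard rotor brake failed}; {Aft safety PLC malfunctions, B pitch motor is inoperative, Inboard contactor degraded, Main limit switch fails}; {#1 hydraulic pack degraded, A pitch motor 2 trips, Yaw brake stuck}; {A pitch motor 2 trips, B encoder is down, Yaw brake stuck}; {Lower contactor 2 is out}.

7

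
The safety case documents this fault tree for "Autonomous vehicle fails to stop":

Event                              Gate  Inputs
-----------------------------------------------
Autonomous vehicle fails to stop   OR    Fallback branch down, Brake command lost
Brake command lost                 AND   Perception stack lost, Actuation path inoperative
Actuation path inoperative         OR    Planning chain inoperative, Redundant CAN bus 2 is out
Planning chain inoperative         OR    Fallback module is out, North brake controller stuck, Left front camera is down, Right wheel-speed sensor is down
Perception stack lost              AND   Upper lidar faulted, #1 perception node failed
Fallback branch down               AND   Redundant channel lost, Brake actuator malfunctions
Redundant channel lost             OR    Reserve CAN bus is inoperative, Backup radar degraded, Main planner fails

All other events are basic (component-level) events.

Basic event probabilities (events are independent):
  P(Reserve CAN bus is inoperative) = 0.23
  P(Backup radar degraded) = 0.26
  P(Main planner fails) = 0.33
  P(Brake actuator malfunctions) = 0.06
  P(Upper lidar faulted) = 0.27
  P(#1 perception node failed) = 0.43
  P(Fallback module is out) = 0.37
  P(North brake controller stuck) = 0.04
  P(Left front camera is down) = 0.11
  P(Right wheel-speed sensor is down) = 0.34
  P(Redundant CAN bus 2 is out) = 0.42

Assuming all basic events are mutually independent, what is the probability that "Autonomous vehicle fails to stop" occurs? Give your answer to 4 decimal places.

0.1259

P(Redundant channel lost) [OR] = 1 − (1−0.23) × (1−0.26) × (1−0.33) = 0.618234
P(Fallback branch down) [AND] = 0.618234 × 0.06 = 0.037094
P(Perception stack lost) [AND] = 0.27 × 0.43 = 0.116100
P(Planning chain inoperative) [OR] = 1 − (1−0.37) × (1−0.04) × (1−0.11) × (1−0.34) = 0.644740
P(Actuation path inoperative) [OR] = 1 − (1−0.644740) × (1−0.42) = 0.793949
P(Brake command lost) [AND] = 0.116100 × 0.793949 = 0.092177
P(Autonomous vehicle fails to stop) [OR] = 1 − (1−0.037094) × (1−0.092177) = 0.125852
Rounded to 4 decimal places: P(Autonomous vehicle fails to stop) ≈ 0.1259.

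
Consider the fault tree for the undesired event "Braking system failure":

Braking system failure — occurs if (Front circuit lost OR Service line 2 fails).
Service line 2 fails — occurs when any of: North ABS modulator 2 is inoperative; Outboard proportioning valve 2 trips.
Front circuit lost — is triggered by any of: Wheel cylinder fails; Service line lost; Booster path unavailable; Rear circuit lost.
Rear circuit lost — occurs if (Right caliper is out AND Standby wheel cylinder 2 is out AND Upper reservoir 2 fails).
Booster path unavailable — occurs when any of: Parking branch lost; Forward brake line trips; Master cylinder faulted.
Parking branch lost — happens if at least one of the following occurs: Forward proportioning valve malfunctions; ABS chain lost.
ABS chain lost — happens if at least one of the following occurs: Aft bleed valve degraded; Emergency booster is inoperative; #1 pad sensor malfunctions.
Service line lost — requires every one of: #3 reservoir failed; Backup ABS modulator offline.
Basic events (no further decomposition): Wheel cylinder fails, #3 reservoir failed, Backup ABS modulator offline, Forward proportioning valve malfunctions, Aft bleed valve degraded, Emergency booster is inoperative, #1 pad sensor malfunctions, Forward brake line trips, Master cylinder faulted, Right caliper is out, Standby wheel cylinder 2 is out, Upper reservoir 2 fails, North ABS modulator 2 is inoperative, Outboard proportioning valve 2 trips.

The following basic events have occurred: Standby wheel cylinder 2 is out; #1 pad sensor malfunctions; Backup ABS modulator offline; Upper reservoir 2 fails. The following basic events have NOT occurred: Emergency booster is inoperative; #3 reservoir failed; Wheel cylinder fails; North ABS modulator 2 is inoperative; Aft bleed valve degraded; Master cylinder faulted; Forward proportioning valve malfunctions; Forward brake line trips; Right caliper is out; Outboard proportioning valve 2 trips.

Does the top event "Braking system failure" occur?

Yes

Service line lost [AND]: #3 reservoir failed=not, Backup ABS modulator offline=occurs → not all inputs occur → does not occur.
ABS chain lost [OR]: Aft bleed valve degraded=not, Emergency booster is inoperative=not, #1 pad sensor malfunctions=occurs → at least one input occurs → occurs.
Parking branch lost [OR]: Forward proportioning valve malfunctions=not, ABS chain lost=occurs → at least one input occurs → occurs.
Booster path unavailable [OR]: Parking branch lost=occurs, Forward brake line trips=not, Master cylinder faulted=not → at least one input occurs → occurs.
Rear circuit lost [AND]: Right caliper is out=not, Standby wheel cylinder 2 is out=occurs, Upper reservoir 2 fails=occurs → not all inputs occur → does not occur.
Front circuit lost [OR]: Wheel cylinder fails=not, Service line lost=not, Booster path unavailable=occurs, Rear circuit lost=not → at least one input occurs → occurs.
Service line 2 fails [OR]: North ABS modulator 2 is inoperative=not, Outboard proportioning valve 2 trips=not → no input occurs → does not occur.
Braking system failure [OR]: Front circuit lost=occurs, Service line 2 fails=not → at least one input occurs → occurs.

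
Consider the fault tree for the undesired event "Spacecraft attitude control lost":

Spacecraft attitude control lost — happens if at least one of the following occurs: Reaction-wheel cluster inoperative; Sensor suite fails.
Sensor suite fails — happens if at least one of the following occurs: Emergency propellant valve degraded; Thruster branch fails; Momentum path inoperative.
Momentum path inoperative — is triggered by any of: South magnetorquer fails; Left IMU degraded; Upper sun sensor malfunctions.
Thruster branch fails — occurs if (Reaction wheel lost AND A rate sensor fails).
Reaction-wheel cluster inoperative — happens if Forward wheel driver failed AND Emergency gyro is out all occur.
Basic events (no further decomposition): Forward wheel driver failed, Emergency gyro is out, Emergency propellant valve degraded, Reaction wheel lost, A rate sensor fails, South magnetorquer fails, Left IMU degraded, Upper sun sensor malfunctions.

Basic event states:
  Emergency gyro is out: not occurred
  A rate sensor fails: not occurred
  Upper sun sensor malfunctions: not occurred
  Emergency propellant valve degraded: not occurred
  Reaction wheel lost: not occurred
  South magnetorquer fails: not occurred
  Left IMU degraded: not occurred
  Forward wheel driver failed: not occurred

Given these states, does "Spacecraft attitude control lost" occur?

No

Reaction-wheel cluster inoperative [AND]: Forward wheel driver failed=not, Emergency gyro is out=not → not all inputs occur → does not occur.
Thruster branch fails [AND]: Reaction wheel lost=not, A rate sensor fails=not → not all inputs occur → does not occur.
Momentum path inoperative [OR]: South magnetorquer fails=not, Left IMU degraded=not, Upper sun sensor malfunctions=not → no input occurs → does not occur.
Sensor suite fails [OR]: Emergency propellant valve degraded=not, Thruster branch fails=not, Momentum path inoperative=not → no input occurs → does not occur.
Spacecraft attitude control lost [OR]: Reaction-wheel cluster inoperative=not, Sensor suite fails=not → no input occurs → does not occur.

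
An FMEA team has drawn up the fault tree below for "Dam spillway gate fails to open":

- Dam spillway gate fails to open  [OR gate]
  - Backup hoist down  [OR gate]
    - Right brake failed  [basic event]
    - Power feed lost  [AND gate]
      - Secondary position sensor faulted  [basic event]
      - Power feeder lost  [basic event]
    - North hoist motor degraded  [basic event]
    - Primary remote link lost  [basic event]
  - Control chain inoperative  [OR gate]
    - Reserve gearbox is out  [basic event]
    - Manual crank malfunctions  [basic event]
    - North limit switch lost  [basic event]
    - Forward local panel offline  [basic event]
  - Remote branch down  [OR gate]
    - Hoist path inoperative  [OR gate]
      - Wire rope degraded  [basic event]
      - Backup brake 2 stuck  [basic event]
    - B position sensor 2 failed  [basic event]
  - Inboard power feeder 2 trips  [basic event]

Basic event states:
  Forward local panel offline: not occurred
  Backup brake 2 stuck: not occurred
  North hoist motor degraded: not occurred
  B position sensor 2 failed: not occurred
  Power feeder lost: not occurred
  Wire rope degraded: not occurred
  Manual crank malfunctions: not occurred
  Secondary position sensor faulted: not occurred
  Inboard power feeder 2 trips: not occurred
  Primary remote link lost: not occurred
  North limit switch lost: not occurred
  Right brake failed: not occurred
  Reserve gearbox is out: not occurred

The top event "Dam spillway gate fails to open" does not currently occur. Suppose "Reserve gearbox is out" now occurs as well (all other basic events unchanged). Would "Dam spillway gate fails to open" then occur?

Counterfactual: set "Reserve gearbox is out" to occurred.
Power feed lost [AND]: Secondary position sensor faulted=not, Power feeder lost=not → not all inputs occur → does not occur.
Backup hoist down [OR]: Right brake failed=not, Power feed lost=not, North hoist motor degraded=not, Primary remote link lost=not → no input occurs → does not occur.
Control chain inoperative [OR]: Reserve gearbox is out=occurs, Manual crank malfunctions=not, North limit switch lost=not, Forward local panel offline=not → at least one input occurs → occurs.
Hoist path inoperative [OR]: Wire rope degraded=not, Backup brake 2 stuck=not → no input occurs → does not occur.
Remote branch down [OR]: Hoist path inoperative=not, B position sensor 2 failed=not → no input occurs → does not occur.
Dam spillway gate fails to open [OR]: Backup hoist down=not, Control chain inoperative=occurs, Remote branch down=not, Inboard power feeder 2 trips=not → at least one input occurs → occurs.

Yes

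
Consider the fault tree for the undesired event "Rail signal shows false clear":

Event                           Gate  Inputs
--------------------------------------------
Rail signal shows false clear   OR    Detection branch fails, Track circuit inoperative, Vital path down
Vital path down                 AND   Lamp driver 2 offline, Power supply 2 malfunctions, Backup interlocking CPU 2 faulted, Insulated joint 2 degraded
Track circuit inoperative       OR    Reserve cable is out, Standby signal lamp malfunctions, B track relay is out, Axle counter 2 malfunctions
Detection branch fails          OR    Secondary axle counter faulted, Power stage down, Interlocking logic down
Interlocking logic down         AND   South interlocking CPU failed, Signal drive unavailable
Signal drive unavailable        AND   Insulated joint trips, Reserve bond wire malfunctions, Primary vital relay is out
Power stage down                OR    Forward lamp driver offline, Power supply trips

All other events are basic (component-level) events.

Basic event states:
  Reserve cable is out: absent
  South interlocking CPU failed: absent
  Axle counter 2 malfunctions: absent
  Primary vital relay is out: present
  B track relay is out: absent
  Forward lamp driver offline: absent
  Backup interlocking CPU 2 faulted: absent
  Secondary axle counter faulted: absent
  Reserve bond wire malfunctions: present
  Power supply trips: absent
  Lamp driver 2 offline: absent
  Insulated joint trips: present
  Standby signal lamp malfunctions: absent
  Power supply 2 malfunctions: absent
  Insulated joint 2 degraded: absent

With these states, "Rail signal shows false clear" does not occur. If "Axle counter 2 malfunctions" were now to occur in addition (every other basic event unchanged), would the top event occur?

Counterfactual: set "Axle counter 2 malfunctions" to occurred.
Power stage down [OR]: Forward lamp driver offline=not, Power supply trips=not → no input occurs → does not occur.
Signal drive unavailable [AND]: Insulated joint trips=occurs, Reserve bond wire malfunctions=occurs, Primary vital relay is out=occurs → all inputs occur → occurs.
Interlocking logic down [AND]: South interlocking CPU failed=not, Signal drive unavailable=occurs → not all inputs occur → does not occur.
Detection branch fails [OR]: Secondary axle counter faulted=not, Power stage down=not, Interlocking logic down=not → no input occurs → does not occur.
Track circuit inoperative [OR]: Reserve cable is out=not, Standby signal lamp malfunctions=not, B track relay is out=not, Axle counter 2 malfunctions=occurs → at least one input occurs → occurs.
Vital path down [AND]: Lamp driver 2 offline=not, Power supply 2 malfunctions=not, Backup interlocking CPU 2 faulted=not, Insulated joint 2 degraded=not → not all inputs occur → does not occur.
Rail signal shows false clear [OR]: Detection branch fails=not, Track circuit inoperative=occurs, Vital path down=not → at least one input occurs → occurs.

Yes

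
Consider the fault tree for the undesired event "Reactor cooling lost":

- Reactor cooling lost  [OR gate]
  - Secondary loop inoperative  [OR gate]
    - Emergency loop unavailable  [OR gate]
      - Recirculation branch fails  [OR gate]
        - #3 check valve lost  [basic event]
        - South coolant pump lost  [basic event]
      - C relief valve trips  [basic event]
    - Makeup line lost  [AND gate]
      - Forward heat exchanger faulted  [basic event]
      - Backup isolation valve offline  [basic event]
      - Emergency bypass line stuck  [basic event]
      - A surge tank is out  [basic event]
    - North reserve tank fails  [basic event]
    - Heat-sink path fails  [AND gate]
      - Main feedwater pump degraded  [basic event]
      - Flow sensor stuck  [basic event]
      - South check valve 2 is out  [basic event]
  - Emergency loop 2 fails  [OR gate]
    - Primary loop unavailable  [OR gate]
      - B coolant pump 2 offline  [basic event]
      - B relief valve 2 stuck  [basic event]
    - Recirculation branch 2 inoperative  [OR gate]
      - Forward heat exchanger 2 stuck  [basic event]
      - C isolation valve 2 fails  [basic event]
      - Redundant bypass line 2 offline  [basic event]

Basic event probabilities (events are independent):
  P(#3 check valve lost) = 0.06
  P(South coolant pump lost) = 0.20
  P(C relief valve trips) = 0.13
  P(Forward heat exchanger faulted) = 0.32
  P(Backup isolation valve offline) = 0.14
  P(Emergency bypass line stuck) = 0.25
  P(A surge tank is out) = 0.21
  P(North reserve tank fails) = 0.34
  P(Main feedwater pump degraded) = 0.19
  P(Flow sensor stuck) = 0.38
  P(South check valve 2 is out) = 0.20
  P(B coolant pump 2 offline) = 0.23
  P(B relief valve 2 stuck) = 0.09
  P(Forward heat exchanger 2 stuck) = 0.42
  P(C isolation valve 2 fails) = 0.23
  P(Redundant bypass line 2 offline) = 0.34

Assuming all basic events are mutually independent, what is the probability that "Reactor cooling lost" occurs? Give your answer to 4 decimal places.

P(Recirculation branch fails) [OR] = 1 − (1−0.06) × (1−0.20) = 0.248000
P(Emergency loop unavailable) [OR] = 1 − (1−0.248000) × (1−0.13) = 0.345760
P(Makeup line lost) [AND] = 0.32 × 0.14 × 0.25 × 0.21 = 0.002352
P(Heat-sink path fails) [AND] = 0.19 × 0.38 × 0.20 = 0.014440
P(Secondary loop inoperative) [OR] = 1 − (1−0.345760) × (1−0.002352) × (1−0.34) × (1−0.014440) = 0.575438
P(Primary loop unavailable) [OR] = 1 − (1−0.23) × (1−0.09) = 0.299300
P(Recirculation branch 2 inoperative) [OR] = 1 − (1−0.42) × (1−0.23) × (1−0.34) = 0.705244
P(Emergency loop 2 fails) [OR] = 1 − (1−0.299300) × (1−0.705244) = 0.793464
P(Reactor cooling lost) [OR] = 1 − (1−0.575438) × (1−0.793464) = 0.912313
Rounded to 4 decimal places: P(Reactor cooling lost) ≈ 0.9123.

0.9123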